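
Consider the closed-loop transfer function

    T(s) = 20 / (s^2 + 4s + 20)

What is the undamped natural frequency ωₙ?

Compare the denominator to the standard form s^2 + 2ζωₙs + ωₙ².
ωₙ² = 20, so ωₙ = √20 ≈ 4.472 rad/s.

ωₙ ≈ 4.472 rad/s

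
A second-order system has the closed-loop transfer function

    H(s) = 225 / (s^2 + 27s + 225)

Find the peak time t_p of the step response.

t_p ≈ 0.4805 s

Comparing s^2 + 27s + 225 to s^2 + 2ζωₙs + ωₙ²: ωₙ = 15 rad/s and ζ = 27/(2·15) = 0.9.
ζωₙ = 27/2 = 13.5, so ω_d = ωₙ√(1−ζ²) = √(ωₙ² − (ζωₙ)²) = √(225 − 13.5²) = √42.75 ≈ 6.538 rad/s.
t_p = π/ω_d = π/6.538 ≈ 0.4805 s.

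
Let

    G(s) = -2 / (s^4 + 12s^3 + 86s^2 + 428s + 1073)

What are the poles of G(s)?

s = -5 ± 2j, -1 ± 6j

The poles are the roots of the denominator s^4 + 12s^3 + 86s^2 + 428s + 1073 = 0.
No real roots exist; factor into two real quadratics: (s^2 + 10s + 29)(s^2 + 2s + 37) = 0.
Each quadratic gives a conjugate pair via the quadratic formula.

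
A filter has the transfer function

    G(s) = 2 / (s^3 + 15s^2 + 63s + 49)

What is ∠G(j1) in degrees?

∠G(j1) ≈ -61.26°

At s = j1: numerator = 2, denominator = 34 + j62.
∠G = ∠num − ∠den = 0° − (61.260°) = -61.26°.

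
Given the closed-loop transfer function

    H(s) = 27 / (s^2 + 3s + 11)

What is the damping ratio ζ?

Compare the denominator to the standard form s^2 + 2ζωₙs + ωₙ².
ωₙ² = 11, so ωₙ = √11 ≈ 3.317 rad/s.
2ζωₙ = 3, so ζ = 3/(2·√11) ≈ 0.4523.

ζ ≈ 0.4523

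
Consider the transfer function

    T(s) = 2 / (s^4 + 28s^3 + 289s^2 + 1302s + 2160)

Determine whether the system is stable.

stable

The denominator s^4 + 28s^3 + 289s^2 + 1302s + 2160 factors as (s + 9)(s + 6)(s + 8)(s + 5), giving poles at s = -9, -6, -8, -5.
Since all poles lie strictly in the left half-plane, the system is stable.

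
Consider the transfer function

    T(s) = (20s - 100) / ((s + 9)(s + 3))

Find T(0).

T(0) = -100/27 ≈ -3.704

Set s = 0: T(0) = (-100) / (27) = -100/27.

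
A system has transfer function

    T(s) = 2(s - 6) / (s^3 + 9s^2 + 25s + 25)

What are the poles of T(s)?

s = -2 ± j, -5

The poles are the roots of the denominator s^3 + 9s^2 + 25s + 25 = 0.
Trying s = -5: the polynomial evaluates to 0, so (s + 5) is a factor.
Dividing out leaves s^2 + 4s + 5 = 0.
The quadratic formula then gives s = -2 ± 1j.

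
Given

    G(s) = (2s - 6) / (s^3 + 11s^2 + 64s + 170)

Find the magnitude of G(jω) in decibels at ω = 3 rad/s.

Substitute s = j3: numerator = -6 + j6, denominator = 71 + j165.
|G(j3)| = |-6 + j6| / |71 + j165| = 8.4853 / 179.63 ≈ 0.04724.
In decibels: 20·log₁₀(0.04724) ≈ -26.5 dB.

|G(j3)|_dB ≈ -26.5 dB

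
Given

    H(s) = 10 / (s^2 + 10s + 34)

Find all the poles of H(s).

The poles are the roots of the denominator s^2 + 10s + 34 = 0.
Using the quadratic formula: s = (-10 ± √(-36))/2 = -5 ± 3j.

s = -5 ± 3j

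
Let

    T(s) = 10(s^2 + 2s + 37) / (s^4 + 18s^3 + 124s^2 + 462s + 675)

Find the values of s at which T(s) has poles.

s = -9, -3 ± 4j, -3

The poles are the roots of the denominator s^4 + 18s^3 + 124s^2 + 462s + 675 = 0.
Trying s = -9: the polynomial evaluates to 0, so (s + 9) is a factor.
Dividing out leaves s^3 + 9s^2 + 43s + 75 = 0.
This factors further as (s^2 + 6s + 25)(s + 3) = 0.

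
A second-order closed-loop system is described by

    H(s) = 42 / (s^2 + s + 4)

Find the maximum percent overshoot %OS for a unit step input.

Comparing s^2 + s + 4 to s^2 + 2ζωₙs + ωₙ²: ωₙ = 2 rad/s and ζ = 1/(2·2) = 0.25.
%OS = 100·exp(−πζ/√(1−ζ²)) = 100·exp(−π·0.25/√(1−0.25²)) ≈ 44.4%.

%OS ≈ 44.4%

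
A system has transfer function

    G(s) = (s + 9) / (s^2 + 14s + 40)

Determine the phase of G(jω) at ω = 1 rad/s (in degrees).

∠G(j1) ≈ -13.41°

At s = j1: numerator = 9 + j1, denominator = 39 + j14.
∠G = ∠num − ∠den = 6.3402° − (19.747°) = -13.41°.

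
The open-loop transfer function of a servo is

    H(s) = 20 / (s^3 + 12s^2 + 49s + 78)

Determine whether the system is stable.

The denominator s^3 + 12s^2 + 49s + 78 factors as (s + 6)(s^2 + 6s + 13), giving poles at s = -6, -3 + 2j, -3 - 2j.
Since all poles lie strictly in the left half-plane, the system is stable.

stable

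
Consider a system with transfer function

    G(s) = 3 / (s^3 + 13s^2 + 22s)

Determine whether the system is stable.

marginally stable

The denominator s^3 + 13s^2 + 22s factors as s(s + 2)(s + 11), giving poles at s = 0, -2, -11.
Since the simple pole(s) at s = 0 lie on the jω-axis with none in the right half-plane, the system is marginally stable.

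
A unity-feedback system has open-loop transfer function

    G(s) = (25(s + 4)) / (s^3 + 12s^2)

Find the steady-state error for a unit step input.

G(s) has 2 poles at the origin.
This is a Type 2 system; for a step input the steady-state error is zero.

e_ss = 0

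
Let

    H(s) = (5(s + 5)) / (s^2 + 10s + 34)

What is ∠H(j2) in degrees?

At s = j2: numerator = 25 + j10, denominator = 30 + j20.
∠H = ∠num − ∠den = 21.801° − (33.690°) = -11.89°.

∠H(j2) ≈ -11.89°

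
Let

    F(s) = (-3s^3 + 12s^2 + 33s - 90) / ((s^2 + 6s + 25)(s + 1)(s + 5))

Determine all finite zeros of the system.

Set the numerator to zero: -3s^3 + 12s^2 + 33s - 90 = 0, i.e. -3·(s^3 - 4s^2 - 11s + 30) = 0.
Factoring: (s - 2)(s + 3)(s - 5) = 0.

s = 2, -3, 5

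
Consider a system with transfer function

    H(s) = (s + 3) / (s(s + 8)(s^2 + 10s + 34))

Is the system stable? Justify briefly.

The poles can be read from the denominator factors: s = 0, -8, -5 + 3j, -5 - 3j.
Since the simple pole(s) at s = 0 lie on the jω-axis with none in the right half-plane, the system is marginally stable.

marginally stable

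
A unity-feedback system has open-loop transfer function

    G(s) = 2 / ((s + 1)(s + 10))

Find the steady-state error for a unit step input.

e_ss = 0.8333

G(s) has no poles at the origin.
This is a Type 0 system. Kp = lim_{s→0} G(s) = 2/10 = 1/5.
e_ss = 1/(1 + Kp) = 1/(1 + 1/5) = 5/6 ≈ 0.8333.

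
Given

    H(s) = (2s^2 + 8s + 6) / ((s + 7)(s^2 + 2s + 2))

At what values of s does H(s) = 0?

Set the numerator to zero: 2s^2 + 8s + 6 = 0, i.e. 2·(s^2 + 4s + 3) = 0.
Factoring: (s + 3)(s + 1) = 0.

s = -3, -1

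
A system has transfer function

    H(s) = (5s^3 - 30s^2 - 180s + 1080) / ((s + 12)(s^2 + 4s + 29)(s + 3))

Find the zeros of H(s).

Set the numerator to zero: 5s^3 - 30s^2 - 180s + 1080 = 0, i.e. 5·(s^3 - 6s^2 - 36s + 216) = 0.
Factoring: (s - 6)^2(s + 6) = 0.

s = 6, 6, -6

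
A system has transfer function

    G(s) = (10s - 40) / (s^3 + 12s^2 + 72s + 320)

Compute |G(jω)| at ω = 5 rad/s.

|G(j5)| ≈ 0.2715

Substitute s = j5: numerator = -40 + j50, denominator = 20 + j235.
|G(j5)| = |-40 + j50| / |20 + j235| = 64.031 / 235.85 ≈ 0.2715.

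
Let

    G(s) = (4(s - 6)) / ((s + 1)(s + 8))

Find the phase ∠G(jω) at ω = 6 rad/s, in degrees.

∠G(j6) ≈ 17.59°

At s = j6: numerator = -24 + j24, denominator = -28 + j54.
∠G = ∠num − ∠den = 135° − (117.41°) = 17.59°.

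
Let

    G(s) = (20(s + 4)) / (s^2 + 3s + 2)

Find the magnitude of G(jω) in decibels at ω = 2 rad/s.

Substitute s = j2: numerator = 80 + j40, denominator = -2 + j6.
|G(j2)| = |80 + j40| / |-2 + j6| = 89.443 / 6.3246 ≈ 14.14.
In decibels: 20·log₁₀(14.14) ≈ 23.0 dB.

|G(j2)|_dB ≈ 23.0 dB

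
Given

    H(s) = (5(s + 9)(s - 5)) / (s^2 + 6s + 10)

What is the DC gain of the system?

H(0) = -45/2 ≈ -22.50

At s = 0 each factor (s + a) contributes a and each (s^2 + bs + c) contributes c.
H(0) = 5·(9) · (-5) / ((10)) = -225/10 = -45/2.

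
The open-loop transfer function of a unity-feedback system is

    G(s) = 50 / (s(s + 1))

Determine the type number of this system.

The denominator has 1 factor of s at the origin (free integrator), so this is a Type 1 system.

Type 1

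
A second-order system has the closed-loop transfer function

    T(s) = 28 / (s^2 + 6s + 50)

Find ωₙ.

Compare the denominator to the standard form s^2 + 2ζωₙs + ωₙ².
ωₙ² = 50, so ωₙ = √50 ≈ 7.071 rad/s.

ωₙ ≈ 7.071 rad/s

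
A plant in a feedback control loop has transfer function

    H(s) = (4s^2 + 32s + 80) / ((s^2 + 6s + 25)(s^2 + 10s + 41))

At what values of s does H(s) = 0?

s = -4 ± 2j

Set the numerator to zero: 4s^2 + 32s + 80 = 0, i.e. 4·(s^2 + 8s + 20) = 0.
Factoring: (s^2 + 8s + 20) = 0.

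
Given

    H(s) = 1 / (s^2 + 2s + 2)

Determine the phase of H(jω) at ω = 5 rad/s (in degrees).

At s = j5: numerator = 1, denominator = -23 + j10.
∠H = ∠num − ∠den = 0° − (156.50°) = -156.5°.

∠H(j5) ≈ -156.5°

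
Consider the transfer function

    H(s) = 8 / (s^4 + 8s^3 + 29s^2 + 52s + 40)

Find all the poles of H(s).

s = -2 ± j, -2 ± 2j

The poles are the roots of the denominator s^4 + 8s^3 + 29s^2 + 52s + 40 = 0.
No real roots exist; factor into two real quadratics: (s^2 + 4s + 5)(s^2 + 4s + 8) = 0.
Each quadratic gives a conjugate pair via the quadratic formula.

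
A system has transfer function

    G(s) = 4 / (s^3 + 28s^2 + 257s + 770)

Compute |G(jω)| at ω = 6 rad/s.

Substitute s = j6: numerator = 4, denominator = -238 + j1326.
|G(j6)| = |4| / |-238 + j1326| = 4 / 1347.2 ≈ 0.002969.

|G(j6)| ≈ 0.002969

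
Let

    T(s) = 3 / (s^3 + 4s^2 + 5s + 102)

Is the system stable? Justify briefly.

unstable

The denominator s^3 + 4s^2 + 5s + 102 factors as (s^2 - 2s + 17)(s + 6), giving poles at s = 1 ± 4j, -6.
Since the pole(s) at s = 1 ± 4j lie in the right half-plane, the system is unstable.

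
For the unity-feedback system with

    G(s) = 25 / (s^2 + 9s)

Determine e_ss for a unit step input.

G(s) has one pole at the origin.
This is a Type 1 system; for a step input the steady-state error is zero.

e_ss = 0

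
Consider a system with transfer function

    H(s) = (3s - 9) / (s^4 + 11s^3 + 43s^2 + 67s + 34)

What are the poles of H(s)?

s = -4 ± j, -2, -1

The poles are the roots of the denominator s^4 + 11s^3 + 43s^2 + 67s + 34 = 0.
Trying s = -2: the polynomial evaluates to 0, so (s + 2) is a factor.
Dividing out leaves s^3 + 9s^2 + 25s + 17 = 0.
This factors further as (s^2 + 8s + 17)(s + 1) = 0.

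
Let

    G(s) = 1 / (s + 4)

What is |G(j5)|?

Substitute s = j5: numerator = 1, denominator = 4 + j5.
|G(j5)| = |1| / |4 + j5| = 1 / 6.4031 ≈ 0.1562.

|G(j5)| ≈ 0.1562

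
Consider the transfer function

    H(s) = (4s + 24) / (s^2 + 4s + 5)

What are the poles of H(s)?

The poles are the roots of the denominator s^2 + 4s + 5 = 0.
Using the quadratic formula: s = (-4 ± √(-4))/2 = -2 ± 1j.

s = -2 ± j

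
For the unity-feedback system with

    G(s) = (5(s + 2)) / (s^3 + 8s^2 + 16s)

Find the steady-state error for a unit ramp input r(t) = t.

e_ss = 1.600

G(s) has one pole at the origin.
This is a Type 1 system. Kv = lim_{s→0} s·G(s) = 10/16 = 5/8.
e_ss = 1/Kv = 1/(5/8) = 8/5 ≈ 1.600.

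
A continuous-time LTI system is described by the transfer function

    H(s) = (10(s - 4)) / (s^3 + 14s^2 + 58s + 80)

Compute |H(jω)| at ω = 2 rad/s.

Substitute s = j2: numerator = -40 + j20, denominator = 24 + j108.
|H(j2)| = |-40 + j20| / |24 + j108| = 44.721 / 110.63 ≈ 0.4042.

|H(j2)| ≈ 0.4042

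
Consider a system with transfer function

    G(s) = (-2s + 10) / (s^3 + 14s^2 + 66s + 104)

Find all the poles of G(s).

The poles are the roots of the denominator s^3 + 14s^2 + 66s + 104 = 0.
Trying s = -4: the polynomial evaluates to 0, so (s + 4) is a factor.
Dividing out leaves s^2 + 10s + 26 = 0.
The quadratic formula then gives s = -5 ± 1j.

s = -5 + j, -5 - j, -4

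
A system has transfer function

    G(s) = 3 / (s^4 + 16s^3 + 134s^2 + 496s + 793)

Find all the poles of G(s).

s = -3 + 2j, -3 - 2j, -5 + 6j, -5 - 6j

The poles are the roots of the denominator s^4 + 16s^3 + 134s^2 + 496s + 793 = 0.
No real roots exist; factor into two real quadratics: (s^2 + 6s + 13)(s^2 + 10s + 61) = 0.
Each quadratic gives a conjugate pair via the quadratic formula.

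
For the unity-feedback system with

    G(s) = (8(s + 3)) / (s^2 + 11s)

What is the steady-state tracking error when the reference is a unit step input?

G(s) has one pole at the origin.
This is a Type 1 system; for a step input the steady-state error is zero.

e_ss = 0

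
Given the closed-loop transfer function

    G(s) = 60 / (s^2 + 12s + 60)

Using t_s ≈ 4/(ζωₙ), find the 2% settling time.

t_s ≈ 0.6667 s

Comparing s^2 + 12s + 60 to s^2 + 2ζωₙs + ωₙ²: ωₙ = √60 ≈ 7.746 rad/s and ζ = 12/(2·√60) ≈ 0.7746.
ζωₙ = 12/2 = 6, so t_s ≈ 4/(ζωₙ) = 4/6 ≈ 0.6667 s.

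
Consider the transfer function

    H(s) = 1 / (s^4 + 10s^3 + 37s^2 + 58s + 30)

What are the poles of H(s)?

The poles are the roots of the denominator s^4 + 10s^3 + 37s^2 + 58s + 30 = 0.
Trying s = -3: the polynomial evaluates to 0, so (s + 3) is a factor.
Dividing out leaves s^3 + 7s^2 + 16s + 10 = 0.
This factors further as (s^2 + 6s + 10)(s + 1) = 0.

s = -3 ± j, -3, -1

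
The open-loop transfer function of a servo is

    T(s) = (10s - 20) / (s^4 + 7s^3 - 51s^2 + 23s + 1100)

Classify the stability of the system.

The denominator s^4 + 7s^3 - 51s^2 + 23s + 1100 factors as (s + 4)(s + 11)(s^2 - 8s + 25), giving poles at s = -4, -11, 4 ± 3j.
Since the pole(s) at s = 4 ± 3j lie in the right half-plane, the system is unstable.

unstable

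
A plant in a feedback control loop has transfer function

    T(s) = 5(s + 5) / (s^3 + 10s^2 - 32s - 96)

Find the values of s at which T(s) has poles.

The poles are the roots of the denominator s^3 + 10s^2 - 32s - 96 = 0.
Trying s = -2: the polynomial evaluates to 0, so (s + 2) is a factor.
Dividing out leaves s^2 + 8s - 48 = 0.
Factoring the quadratic: (s - 4)(s + 12) = 0.

s = -2, 4, -12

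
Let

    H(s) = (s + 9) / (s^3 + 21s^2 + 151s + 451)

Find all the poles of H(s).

s = -11, -5 + 4j, -5 - 4j

The poles are the roots of the denominator s^3 + 21s^2 + 151s + 451 = 0.
Trying s = -11: the polynomial evaluates to 0, so (s + 11) is a factor.
Dividing out leaves s^2 + 10s + 41 = 0.
The quadratic formula then gives s = -5 ± 4j.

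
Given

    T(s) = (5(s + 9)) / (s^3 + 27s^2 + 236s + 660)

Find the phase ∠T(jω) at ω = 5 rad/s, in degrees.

∠T(j5) ≈ -61.76°

At s = j5: numerator = 45 + j25, denominator = -15 + j1055.
∠T = ∠num − ∠den = 29.055° − (90.815°) = -61.76°.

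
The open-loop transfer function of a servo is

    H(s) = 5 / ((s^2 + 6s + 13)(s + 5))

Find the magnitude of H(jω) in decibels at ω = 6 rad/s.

|H(j6)|_dB ≈ -36.5 dB

Substitute s = j6: numerator = 5, denominator = -331 + j42.
|H(j6)| = |5| / |-331 + j42| = 5 / 333.65 ≈ 0.01499.
In decibels: 20·log₁₀(0.01499) ≈ -36.5 dB.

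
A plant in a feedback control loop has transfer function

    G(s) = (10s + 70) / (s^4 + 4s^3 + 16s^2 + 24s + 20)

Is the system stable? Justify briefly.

The denominator s^4 + 4s^3 + 16s^2 + 24s + 20 factors as (s^2 + 2s + 2)(s^2 + 2s + 10), giving poles at s = -1 ± j, -1 ± 3j.
Since all poles lie strictly in the left half-plane, the system is stable.

stable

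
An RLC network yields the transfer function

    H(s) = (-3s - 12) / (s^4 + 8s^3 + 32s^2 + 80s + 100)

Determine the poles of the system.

s = -1 + 3j, -1 - 3j, -3 + j, -3 - j

The poles are the roots of the denominator s^4 + 8s^3 + 32s^2 + 80s + 100 = 0.
No real roots exist; factor into two real quadratics: (s^2 + 2s + 10)(s^2 + 6s + 10) = 0.
Each quadratic gives a conjugate pair via the quadratic formula.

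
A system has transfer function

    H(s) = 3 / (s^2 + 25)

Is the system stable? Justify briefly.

marginally stable

The denominator s^2 + 25 factors as (s^2 + 25), giving poles at s = 5j, -5j.
Since the simple pole(s) at s = ±5j lie on the jω-axis with none in the right half-plane, the system is marginally stable.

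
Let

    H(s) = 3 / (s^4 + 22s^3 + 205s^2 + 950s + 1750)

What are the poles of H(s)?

The poles are the roots of the denominator s^4 + 22s^3 + 205s^2 + 950s + 1750 = 0.
Trying s = -5: the polynomial evaluates to 0, so (s + 5) is a factor.
Dividing out leaves s^3 + 17s^2 + 120s + 350 = 0.
This factors further as (s^2 + 10s + 50)(s + 7) = 0.

s = -5, -5 + 5j, -5 - 5j, -7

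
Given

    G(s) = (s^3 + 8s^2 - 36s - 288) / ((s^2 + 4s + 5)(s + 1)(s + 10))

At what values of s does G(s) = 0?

Set the numerator to zero: s^3 + 8s^2 - 36s - 288 = 0.
Factoring: (s - 6)(s + 8)(s + 6) = 0.

s = 6, -8, -6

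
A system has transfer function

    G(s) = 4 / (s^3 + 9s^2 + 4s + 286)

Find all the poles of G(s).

The poles are the roots of the denominator s^3 + 9s^2 + 4s + 286 = 0.
Trying s = -11: the polynomial evaluates to 0, so (s + 11) is a factor.
Dividing out leaves s^2 - 2s + 26 = 0.
The quadratic formula then gives s = 1 ± 5j.

s = 1 + 5j, 1 - 5j, -11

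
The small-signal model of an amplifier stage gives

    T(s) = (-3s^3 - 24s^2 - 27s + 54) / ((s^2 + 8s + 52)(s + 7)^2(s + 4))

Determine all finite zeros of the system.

Set the numerator to zero: -3s^3 - 24s^2 - 27s + 54 = 0, i.e. -3·(s^3 + 8s^2 + 9s - 18) = 0.
Factoring: (s + 3)(s - 1)(s + 6) = 0.

s = -3, 1, -6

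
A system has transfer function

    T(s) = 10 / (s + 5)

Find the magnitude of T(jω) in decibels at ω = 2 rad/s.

|T(j2)|_dB ≈ 5.38 dB

Substitute s = j2: numerator = 10, denominator = 5 + j2.
|T(j2)| = |10| / |5 + j2| = 10 / 5.3852 ≈ 1.857.
In decibels: 20·log₁₀(1.857) ≈ 5.38 dB.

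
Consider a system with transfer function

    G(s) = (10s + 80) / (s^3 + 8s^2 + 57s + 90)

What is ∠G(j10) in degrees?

At s = j10: numerator = 80 + j100, denominator = -710 - j430.
∠G = ∠num − ∠den = 51.340° − (-148.80°) = 200.1°, which wraps to -159.9°.

∠G(j10) ≈ -159.9°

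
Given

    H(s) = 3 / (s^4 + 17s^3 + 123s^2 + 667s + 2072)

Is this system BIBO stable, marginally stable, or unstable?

The denominator s^4 + 17s^3 + 123s^2 + 667s + 2072 factors as (s^2 + 2s + 37)(s + 7)(s + 8), giving poles at s = -1 ± 6j, -7, -8.
Since all poles lie strictly in the left half-plane, the system is stable.

stable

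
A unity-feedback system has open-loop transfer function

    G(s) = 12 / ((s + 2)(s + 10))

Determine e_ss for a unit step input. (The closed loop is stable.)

e_ss = 0.6250

G(s) has no poles at the origin.
This is a Type 0 system. Kp = lim_{s→0} G(s) = 12/20 = 3/5.
e_ss = 1/(1 + Kp) = 1/(1 + 3/5) = 5/8 ≈ 0.6250.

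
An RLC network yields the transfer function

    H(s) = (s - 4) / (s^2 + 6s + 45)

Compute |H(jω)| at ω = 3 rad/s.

Substitute s = j3: numerator = -4 + j3, denominator = 36 + j18.
|H(j3)| = |-4 + j3| / |36 + j18| = 5 / 40.249 ≈ 0.1242.

|H(j3)| ≈ 0.1242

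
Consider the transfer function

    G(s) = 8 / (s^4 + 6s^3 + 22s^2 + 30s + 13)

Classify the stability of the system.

The denominator s^4 + 6s^3 + 22s^2 + 30s + 13 factors as (s + 1)^2(s^2 + 4s + 13), giving poles at s = -1, -1, -2 ± 3j.
Since all poles lie strictly in the left half-plane, the system is stable.

stable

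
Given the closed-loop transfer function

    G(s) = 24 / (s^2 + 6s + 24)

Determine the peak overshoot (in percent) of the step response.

%OS ≈ 8.77%

Comparing s^2 + 6s + 24 to s^2 + 2ζωₙs + ωₙ²: ωₙ = √24 ≈ 4.899 rad/s and ζ = 6/(2·√24) ≈ 0.6124.
%OS = 100·exp(−πζ/√(1−ζ²)) = 100·exp(−π·0.6124/√(1−0.6124²)) ≈ 8.77%.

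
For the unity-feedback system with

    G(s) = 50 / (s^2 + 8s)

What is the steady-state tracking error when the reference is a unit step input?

G(s) has one pole at the origin.
This is a Type 1 system; for a step input the steady-state error is zero.

e_ss = 0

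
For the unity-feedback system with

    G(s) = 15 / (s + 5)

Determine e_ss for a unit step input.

G(s) has no poles at the origin.
This is a Type 0 system. Kp = lim_{s→0} G(s) = 15/5 = 3.
e_ss = 1/(1 + Kp) = 1/(1 + 3) = 1/4 ≈ 0.2500.

e_ss = 0.2500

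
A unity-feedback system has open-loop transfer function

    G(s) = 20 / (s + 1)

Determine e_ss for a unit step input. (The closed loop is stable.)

G(s) has no poles at the origin.
This is a Type 0 system. Kp = lim_{s→0} G(s) = 20/1.
e_ss = 1/(1 + Kp) = 1/(1 + 20) = 1/21 ≈ 0.04762.

e_ss = 0.04762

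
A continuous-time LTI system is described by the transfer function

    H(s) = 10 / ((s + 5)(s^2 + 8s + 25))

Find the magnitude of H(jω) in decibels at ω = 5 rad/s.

Substitute s = j5: numerator = 10, denominator = -200 + j200.
|H(j5)| = |10| / |-200 + j200| = 10 / 282.84 ≈ 0.03536.
In decibels: 20·log₁₀(0.03536) ≈ -29.0 dB.

|H(j5)|_dB ≈ -29.0 dB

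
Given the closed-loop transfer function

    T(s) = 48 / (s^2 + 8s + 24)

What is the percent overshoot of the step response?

%OS ≈ 1.18%

Comparing s^2 + 8s + 24 to s^2 + 2ζωₙs + ωₙ²: ωₙ = √24 ≈ 4.899 rad/s and ζ = 8/(2·√24) ≈ 0.8165.
%OS = 100·exp(−πζ/√(1−ζ²)) = 100·exp(−π·0.8165/√(1−0.8165²)) ≈ 1.18%.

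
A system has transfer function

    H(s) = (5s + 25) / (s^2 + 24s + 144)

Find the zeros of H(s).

s = -5

Set the numerator to zero: 5s + 25 = 0, i.e. 5·(s + 5) = 0.
So s = -5.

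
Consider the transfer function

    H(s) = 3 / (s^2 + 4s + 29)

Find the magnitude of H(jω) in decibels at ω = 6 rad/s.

Substitute s = j6: numerator = 3, denominator = -7 + j24.
|H(j6)| = |3| / |-7 + j24| = 3 / 25 = 0.1200.
In decibels: 20·log₁₀(0.1200) ≈ -18.4 dB.

|H(j6)|_dB ≈ -18.4 dB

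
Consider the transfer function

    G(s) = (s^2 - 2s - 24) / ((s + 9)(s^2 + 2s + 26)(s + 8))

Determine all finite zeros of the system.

s = -4, 6

Set the numerator to zero: s^2 - 2s - 24 = 0.
Factoring: (s + 4)(s - 6) = 0.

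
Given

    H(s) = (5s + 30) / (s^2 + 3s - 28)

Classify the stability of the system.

The denominator s^2 + 3s - 28 factors as (s + 7)(s - 4), giving poles at s = -7, 4.
Since the pole(s) at s = 4 lie in the right half-plane, the system is unstable.

unstable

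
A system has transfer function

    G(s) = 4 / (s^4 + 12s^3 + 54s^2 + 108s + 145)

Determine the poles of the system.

The poles are the roots of the denominator s^4 + 12s^3 + 54s^2 + 108s + 145 = 0.
No real roots exist; factor into two real quadratics: (s^2 + 2s + 5)(s^2 + 10s + 29) = 0.
Each quadratic gives a conjugate pair via the quadratic formula.

s = -1 ± 2j, -5 ± 2j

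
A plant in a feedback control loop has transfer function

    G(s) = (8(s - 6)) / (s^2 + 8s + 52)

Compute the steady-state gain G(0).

G(0) = -12/13 ≈ -0.9231

Set s = 0: G(0) = (-48) / (52) = -12/13.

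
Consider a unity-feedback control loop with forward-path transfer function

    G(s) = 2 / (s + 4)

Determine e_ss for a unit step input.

e_ss = 0.6667

G(s) has no poles at the origin.
This is a Type 0 system. Kp = lim_{s→0} G(s) = 2/4 = 1/2.
e_ss = 1/(1 + Kp) = 1/(1 + 1/2) = 2/3 ≈ 0.6667.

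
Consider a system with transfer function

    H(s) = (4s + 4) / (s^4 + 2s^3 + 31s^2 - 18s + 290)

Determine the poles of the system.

s = 1 + 3j, 1 - 3j, -2 + 5j, -2 - 5j

The poles are the roots of the denominator s^4 + 2s^3 + 31s^2 - 18s + 290 = 0.
No real roots exist; factor into two real quadratics: (s^2 - 2s + 10)(s^2 + 4s + 29) = 0.
Each quadratic gives a conjugate pair via the quadratic formula.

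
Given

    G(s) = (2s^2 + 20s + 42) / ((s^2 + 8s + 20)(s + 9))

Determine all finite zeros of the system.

Set the numerator to zero: 2s^2 + 20s + 42 = 0, i.e. 2·(s^2 + 10s + 21) = 0.
Factoring: (s + 3)(s + 7) = 0.

s = -3, -7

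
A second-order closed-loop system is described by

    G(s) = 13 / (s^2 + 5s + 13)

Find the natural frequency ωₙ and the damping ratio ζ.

Compare the denominator to the standard form s^2 + 2ζωₙs + ωₙ².
ωₙ² = 13, so ωₙ = √13 ≈ 3.606 rad/s.
2ζωₙ = 5, so ζ = 5/(2·√13) ≈ 0.6934.

ωₙ ≈ 3.606 rad/s, ζ ≈ 0.6934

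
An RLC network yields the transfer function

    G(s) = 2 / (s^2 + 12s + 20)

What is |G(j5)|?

|G(j5)| ≈ 0.03322

Substitute s = j5: numerator = 2, denominator = -5 + j60.
|G(j5)| = |2| / |-5 + j60| = 2 / 60.208 ≈ 0.03322.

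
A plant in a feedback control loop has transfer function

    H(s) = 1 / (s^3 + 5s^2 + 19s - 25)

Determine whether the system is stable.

The denominator s^3 + 5s^2 + 19s - 25 factors as (s - 1)(s^2 + 6s + 25), giving poles at s = 1, -3 + 4j, -3 - 4j.
Since the pole(s) at s = 1 lie in the right half-plane, the system is unstable.

unstable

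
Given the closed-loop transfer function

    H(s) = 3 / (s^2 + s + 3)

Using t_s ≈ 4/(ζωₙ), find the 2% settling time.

t_s ≈ 8 s

Comparing s^2 + s + 3 to s^2 + 2ζωₙs + ωₙ²: ωₙ = √3 ≈ 1.732 rad/s and ζ = 1/(2·√3) ≈ 0.2887.
ζωₙ = 1/2 = 0.5, so t_s ≈ 4/(ζωₙ) = 4/0.5 = 8 s.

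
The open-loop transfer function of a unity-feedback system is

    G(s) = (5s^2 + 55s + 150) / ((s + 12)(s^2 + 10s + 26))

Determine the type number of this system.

Type 0

The denominator has no factor of s at the origin — no free integrator — so this is a Type 0 system.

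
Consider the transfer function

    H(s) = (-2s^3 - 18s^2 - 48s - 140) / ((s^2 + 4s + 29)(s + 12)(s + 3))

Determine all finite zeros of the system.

Set the numerator to zero: -2s^3 - 18s^2 - 48s - 140 = 0, i.e. -2·(s^3 + 9s^2 + 24s + 70) = 0.
Factoring: (s + 7)(s^2 + 2s + 10) = 0.

s = -7, -1 + 3j, -1 - 3j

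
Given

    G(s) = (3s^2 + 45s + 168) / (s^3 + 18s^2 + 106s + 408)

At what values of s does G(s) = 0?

Set the numerator to zero: 3s^2 + 45s + 168 = 0, i.e. 3·(s^2 + 15s + 56) = 0.
Factoring: (s + 7)(s + 8) = 0.

s = -7, -8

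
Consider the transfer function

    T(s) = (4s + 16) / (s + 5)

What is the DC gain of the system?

Set s = 0: T(0) = (16) / (5) = 16/5.

T(0) = 16/5 ≈ 3.200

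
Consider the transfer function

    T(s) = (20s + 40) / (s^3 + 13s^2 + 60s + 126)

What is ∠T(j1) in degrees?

∠T(j1) ≈ -1.005°

At s = j1: numerator = 40 + j20, denominator = 113 + j59.
∠T = ∠num − ∠den = 26.565° − (27.570°) = -1.005°.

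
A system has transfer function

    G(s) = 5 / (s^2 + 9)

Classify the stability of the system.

The denominator s^2 + 9 factors as (s^2 + 9), giving poles at s = 3j, -3j.
Since the simple pole(s) at s = ±3j lie on the jω-axis with none in the right half-plane, the system is marginally stable.

marginally stable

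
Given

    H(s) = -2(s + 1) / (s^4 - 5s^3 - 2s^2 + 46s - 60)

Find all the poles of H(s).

s = 3 + j, 3 - j, 2, -3

The poles are the roots of the denominator s^4 - 5s^3 - 2s^2 + 46s - 60 = 0.
Trying s = 2: the polynomial evaluates to 0, so (s - 2) is a factor.
Dividing out leaves s^3 - 3s^2 - 8s + 30 = 0.
This factors further as (s^2 - 6s + 10)(s + 3) = 0.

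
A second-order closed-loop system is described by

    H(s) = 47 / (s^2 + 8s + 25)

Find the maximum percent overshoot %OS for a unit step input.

%OS ≈ 1.52%

Comparing s^2 + 8s + 25 to s^2 + 2ζωₙs + ωₙ²: ωₙ = 5 rad/s and ζ = 8/(2·5) = 0.8.
%OS = 100·exp(−πζ/√(1−ζ²)) = 100·exp(−π·0.8/√(1−0.8²)) ≈ 1.52%.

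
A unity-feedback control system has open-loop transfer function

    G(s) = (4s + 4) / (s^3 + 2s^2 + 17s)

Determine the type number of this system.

Type 1

Factor s from the denominator: s^3 + 2s^2 + 17s = s·(s^2 + 2s + 17).
There is 1 pole at the origin, so the system is Type 1.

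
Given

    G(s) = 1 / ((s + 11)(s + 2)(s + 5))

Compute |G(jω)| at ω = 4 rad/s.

|G(j4)| ≈ 0.002984

Substitute s = j4: numerator = 1, denominator = -178 + j284.
|G(j4)| = |1| / |-178 + j284| = 1 / 335.17 ≈ 0.002984.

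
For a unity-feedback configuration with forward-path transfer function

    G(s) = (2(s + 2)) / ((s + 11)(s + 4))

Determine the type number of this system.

Type 0

The denominator has no factor of s at the origin — no free integrator — so this is a Type 0 system.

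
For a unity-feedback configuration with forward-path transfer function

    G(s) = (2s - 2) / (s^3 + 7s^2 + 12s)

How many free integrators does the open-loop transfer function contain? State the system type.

Factor s from the denominator: s^3 + 7s^2 + 12s = s·(s^2 + 7s + 12).
There is 1 pole at the origin, so the system is Type 1.

Type 1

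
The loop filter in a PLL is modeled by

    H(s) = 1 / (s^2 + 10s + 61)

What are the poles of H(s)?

The poles are the roots of the denominator s^2 + 10s + 61 = 0.
Using the quadratic formula: s = (-10 ± √(-144))/2 = -5 ± 6j.

s = -5 ± 6j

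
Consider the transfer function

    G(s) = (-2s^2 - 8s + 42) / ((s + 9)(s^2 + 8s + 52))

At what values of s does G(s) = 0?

Set the numerator to zero: -2s^2 - 8s + 42 = 0, i.e. -2·(s^2 + 4s - 21) = 0.
Factoring: (s + 7)(s - 3) = 0.

s = -7, 3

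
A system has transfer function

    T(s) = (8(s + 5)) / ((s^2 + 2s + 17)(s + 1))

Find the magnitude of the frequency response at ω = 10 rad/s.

|T(j10)| ≈ 0.1042

Substitute s = j10: numerator = 40 + j80, denominator = -283 - j810.
|T(j10)| = |40 + j80| / |-283 - j810| = 89.443 / 858.01 ≈ 0.1042.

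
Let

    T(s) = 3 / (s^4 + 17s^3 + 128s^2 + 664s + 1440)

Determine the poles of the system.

s = -4, -2 ± 6j, -9

The poles are the roots of the denominator s^4 + 17s^3 + 128s^2 + 664s + 1440 = 0.
Trying s = -4: the polynomial evaluates to 0, so (s + 4) is a factor.
Dividing out leaves s^3 + 13s^2 + 76s + 360 = 0.
This factors further as (s^2 + 4s + 40)(s + 9) = 0.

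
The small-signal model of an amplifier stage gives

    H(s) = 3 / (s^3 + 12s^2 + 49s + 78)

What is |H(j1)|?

Substitute s = j1: numerator = 3, denominator = 66 + j48.
|H(j1)| = |3| / |66 + j48| = 3 / 81.609 ≈ 0.03676.

|H(j1)| ≈ 0.03676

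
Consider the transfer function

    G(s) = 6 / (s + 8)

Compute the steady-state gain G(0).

G(0) = 3/4 ≈ 0.7500

Set s = 0: G(0) = (6) / (8) = 3/4.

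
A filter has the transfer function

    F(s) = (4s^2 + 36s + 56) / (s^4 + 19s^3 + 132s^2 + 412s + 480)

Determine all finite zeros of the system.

s = -7, -2

Set the numerator to zero: 4s^2 + 36s + 56 = 0, i.e. 4·(s^2 + 9s + 14) = 0.
Factoring: (s + 7)(s + 2) = 0.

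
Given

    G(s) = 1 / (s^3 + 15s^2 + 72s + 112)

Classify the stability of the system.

The denominator s^3 + 15s^2 + 72s + 112 factors as (s + 4)^2(s + 7), giving poles at s = -4, -4, -7.
Since all poles lie strictly in the left half-plane, the system is stable.

stable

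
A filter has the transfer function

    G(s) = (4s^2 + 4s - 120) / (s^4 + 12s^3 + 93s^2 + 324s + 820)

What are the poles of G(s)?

The poles are the roots of the denominator s^4 + 12s^3 + 93s^2 + 324s + 820 = 0.
No real roots exist; factor into two real quadratics: (s^2 + 8s + 41)(s^2 + 4s + 20) = 0.
Each quadratic gives a conjugate pair via the quadratic formula.

s = -4 + 5j, -4 - 5j, -2 + 4j, -2 - 4j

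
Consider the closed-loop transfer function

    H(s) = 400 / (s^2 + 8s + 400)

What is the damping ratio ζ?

Compare the denominator to the standard form s^2 + 2ζωₙs + ωₙ².
ωₙ² = 400, so ωₙ = 20 rad/s.
2ζωₙ = 8, so ζ = 8/(2·20) = 0.2.

ζ = 0.2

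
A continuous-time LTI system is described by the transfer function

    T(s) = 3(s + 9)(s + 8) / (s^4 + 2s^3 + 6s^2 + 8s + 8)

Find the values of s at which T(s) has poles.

The poles are the roots of the denominator s^4 + 2s^3 + 6s^2 + 8s + 8 = 0.
No real roots exist; factor into two real quadratics: (s^2 + 4)(s^2 + 2s + 2) = 0.
Each quadratic gives a conjugate pair via the quadratic formula.

s = ±2j, -1 ± j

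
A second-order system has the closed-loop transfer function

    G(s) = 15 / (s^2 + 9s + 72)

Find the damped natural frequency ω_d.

ω_d ≈ 7.194 rad/s

Comparing s^2 + 9s + 72 to s^2 + 2ζωₙs + ωₙ²: ωₙ = √72 ≈ 8.485 rad/s and ζ = 9/(2·√72) ≈ 0.5303.
ζωₙ = 9/2 = 4.5, so ω_d = ωₙ√(1−ζ²) = √(ωₙ² − (ζωₙ)²) = √(72 − 4.5²) = √51.75 ≈ 7.194 rad/s.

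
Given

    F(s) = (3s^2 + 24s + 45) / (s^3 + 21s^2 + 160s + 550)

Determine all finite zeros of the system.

Set the numerator to zero: 3s^2 + 24s + 45 = 0, i.e. 3·(s^2 + 8s + 15) = 0.
Factoring: (s + 5)(s + 3) = 0.

s = -5, -3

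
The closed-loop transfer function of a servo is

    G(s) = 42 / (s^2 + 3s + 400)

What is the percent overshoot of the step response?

Comparing s^2 + 3s + 400 to s^2 + 2ζωₙs + ωₙ²: ωₙ = 20 rad/s and ζ = 3/(2·20) = 0.075.
%OS = 100·exp(−πζ/√(1−ζ²)) = 100·exp(−π·0.075/√(1−0.075²)) ≈ 79.0%.

%OS ≈ 79.0%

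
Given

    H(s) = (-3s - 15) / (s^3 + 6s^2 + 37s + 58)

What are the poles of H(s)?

s = -2 + 5j, -2 - 5j, -2

The poles are the roots of the denominator s^3 + 6s^2 + 37s + 58 = 0.
Trying s = -2: the polynomial evaluates to 0, so (s + 2) is a factor.
Dividing out leaves s^2 + 4s + 29 = 0.
The quadratic formula then gives s = -2 ± 5j.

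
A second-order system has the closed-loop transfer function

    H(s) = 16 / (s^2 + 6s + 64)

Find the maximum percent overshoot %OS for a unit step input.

%OS ≈ 28.1%

Comparing s^2 + 6s + 64 to s^2 + 2ζωₙs + ωₙ²: ωₙ = 8 rad/s and ζ = 6/(2·8) = 0.375.
%OS = 100·exp(−πζ/√(1−ζ²)) = 100·exp(−π·0.375/√(1−0.375²)) ≈ 28.1%.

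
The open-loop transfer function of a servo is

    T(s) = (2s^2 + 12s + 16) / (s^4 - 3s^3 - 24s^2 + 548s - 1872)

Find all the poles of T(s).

s = 4 ± 6j, -9, 4

The poles are the roots of the denominator s^4 - 3s^3 - 24s^2 + 548s - 1872 = 0.
Trying s = -9: the polynomial evaluates to 0, so (s + 9) is a factor.
Dividing out leaves s^3 - 12s^2 + 84s - 208 = 0.
This factors further as (s^2 - 8s + 52)(s - 4) = 0.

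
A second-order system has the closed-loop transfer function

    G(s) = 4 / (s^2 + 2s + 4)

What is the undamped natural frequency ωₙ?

Compare the denominator to the standard form s^2 + 2ζωₙs + ωₙ².
ωₙ² = 4, so ωₙ = 2 rad/s.

ωₙ = 2 rad/s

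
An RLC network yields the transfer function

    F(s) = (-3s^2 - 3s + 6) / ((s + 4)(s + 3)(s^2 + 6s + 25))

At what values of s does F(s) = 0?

s = 1, -2

Set the numerator to zero: -3s^2 - 3s + 6 = 0, i.e. -3·(s^2 + s - 2) = 0.
Factoring: (s - 1)(s + 2) = 0.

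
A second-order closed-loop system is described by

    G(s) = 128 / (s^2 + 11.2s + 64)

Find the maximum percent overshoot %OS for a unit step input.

%OS ≈ 4.60%

Comparing s^2 + 11.2s + 64 to s^2 + 2ζωₙs + ωₙ²: ωₙ = 8 rad/s and ζ = 11.2/(2·8) = 0.7.
%OS = 100·exp(−πζ/√(1−ζ²)) = 100·exp(−π·0.7/√(1−0.7²)) ≈ 4.60%.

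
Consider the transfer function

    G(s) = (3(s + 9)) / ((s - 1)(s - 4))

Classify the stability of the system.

unstable

The poles can be read from the denominator factors: s = 1, 4.
Since the pole(s) at s = 1, 4 lie in the right half-plane, the system is unstable.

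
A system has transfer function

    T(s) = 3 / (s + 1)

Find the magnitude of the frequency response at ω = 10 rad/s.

|T(j10)| ≈ 0.2985

Substitute s = j10: numerator = 3, denominator = 1 + j10.
|T(j10)| = |3| / |1 + j10| = 3 / 10.050 ≈ 0.2985.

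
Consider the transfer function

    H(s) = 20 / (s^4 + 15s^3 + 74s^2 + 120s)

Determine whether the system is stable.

marginally stable

The denominator s^4 + 15s^3 + 74s^2 + 120s factors as s(s + 4)(s + 5)(s + 6), giving poles at s = 0, -4, -5, -6.
Since the simple pole(s) at s = 0 lie on the jω-axis with none in the right half-plane, the system is marginally stable.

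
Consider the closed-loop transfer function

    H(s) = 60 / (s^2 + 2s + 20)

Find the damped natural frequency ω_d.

Comparing s^2 + 2s + 20 to s^2 + 2ζωₙs + ωₙ²: ωₙ = √20 ≈ 4.472 rad/s and ζ = 2/(2·√20) ≈ 0.2236.
ζωₙ = 2/2 = 1, so ω_d = ωₙ√(1−ζ²) = √(ωₙ² − (ζωₙ)²) = √(20 − 1²) = √19 ≈ 4.359 rad/s.

ω_d ≈ 4.359 rad/s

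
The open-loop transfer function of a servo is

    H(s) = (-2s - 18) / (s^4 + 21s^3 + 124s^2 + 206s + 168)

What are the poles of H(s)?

The poles are the roots of the denominator s^4 + 21s^3 + 124s^2 + 206s + 168 = 0.
Trying s = -12: the polynomial evaluates to 0, so (s + 12) is a factor.
Dividing out leaves s^3 + 9s^2 + 16s + 14 = 0.
This factors further as (s^2 + 2s + 2)(s + 7) = 0.

s = -12, -1 ± j, -7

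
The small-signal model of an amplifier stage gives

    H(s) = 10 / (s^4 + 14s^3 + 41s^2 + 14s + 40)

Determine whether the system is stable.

marginally stable

The denominator s^4 + 14s^3 + 41s^2 + 14s + 40 factors as (s^2 + 1)(s + 4)(s + 10), giving poles at s = j, -j, -4, -10.
Since the simple pole(s) at s = j, -j lie on the jω-axis with none in the right half-plane, the system is marginally stable.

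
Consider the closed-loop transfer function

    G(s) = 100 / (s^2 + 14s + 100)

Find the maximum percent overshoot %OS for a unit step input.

%OS ≈ 4.60%

Comparing s^2 + 14s + 100 to s^2 + 2ζωₙs + ωₙ²: ωₙ = 10 rad/s and ζ = 14/(2·10) = 0.7.
%OS = 100·exp(−πζ/√(1−ζ²)) = 100·exp(−π·0.7/√(1−0.7²)) ≈ 4.60%.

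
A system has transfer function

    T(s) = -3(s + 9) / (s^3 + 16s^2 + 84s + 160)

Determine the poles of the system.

The poles are the roots of the denominator s^3 + 16s^2 + 84s + 160 = 0.
Trying s = -8: the polynomial evaluates to 0, so (s + 8) is a factor.
Dividing out leaves s^2 + 8s + 20 = 0.
The quadratic formula then gives s = -4 ± 2j.

s = -4 + 2j, -4 - 2j, -8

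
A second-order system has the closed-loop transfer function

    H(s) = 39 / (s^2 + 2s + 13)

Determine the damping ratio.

ζ ≈ 0.2774

Compare the denominator to the standard form s^2 + 2ζωₙs + ωₙ².
ωₙ² = 13, so ωₙ = √13 ≈ 3.606 rad/s.
2ζωₙ = 2, so ζ = 2/(2·√13) ≈ 0.2774.
With ζ = 0.2774 the response is underdamped.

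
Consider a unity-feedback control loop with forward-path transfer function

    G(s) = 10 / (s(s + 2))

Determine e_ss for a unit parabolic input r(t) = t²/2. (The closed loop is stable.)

G(s) has one pole at the origin.
This is a Type 1 system; Ka = lim_{s→0} s^2·G(s) = 0, so the steady-state error for a parabola input is infinite.

e_ss = ∞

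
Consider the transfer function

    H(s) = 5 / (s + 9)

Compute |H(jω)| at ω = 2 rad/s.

|H(j2)| ≈ 0.5423

Substitute s = j2: numerator = 5, denominator = 9 + j2.
|H(j2)| = |5| / |9 + j2| = 5 / 9.2195 ≈ 0.5423.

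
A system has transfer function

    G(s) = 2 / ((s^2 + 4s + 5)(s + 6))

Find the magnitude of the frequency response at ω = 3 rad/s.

Substitute s = j3: numerator = 2, denominator = -60 + j60.
|G(j3)| = |2| / |-60 + j60| = 2 / 84.853 ≈ 0.02357.

|G(j3)| ≈ 0.02357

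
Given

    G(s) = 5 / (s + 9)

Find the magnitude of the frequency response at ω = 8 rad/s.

Substitute s = j8: numerator = 5, denominator = 9 + j8.
|G(j8)| = |5| / |9 + j8| = 5 / 12.042 ≈ 0.4152.

|G(j8)| ≈ 0.4152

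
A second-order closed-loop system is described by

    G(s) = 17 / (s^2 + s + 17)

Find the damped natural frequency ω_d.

Comparing s^2 + s + 17 to s^2 + 2ζωₙs + ωₙ²: ωₙ = √17 ≈ 4.123 rad/s and ζ = 1/(2·√17) ≈ 0.1213.
ζωₙ = 1/2 = 0.5, so ω_d = ωₙ√(1−ζ²) = √(ωₙ² − (ζωₙ)²) = √(17 − 0.5²) = √16.75 ≈ 4.093 rad/s.

ω_d ≈ 4.093 rad/s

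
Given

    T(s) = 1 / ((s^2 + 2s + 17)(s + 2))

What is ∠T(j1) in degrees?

∠T(j1) ≈ -33.69°

At s = j1: numerator = 1, denominator = 30 + j20.
∠T = ∠num − ∠den = 0° − (33.690°) = -33.69°.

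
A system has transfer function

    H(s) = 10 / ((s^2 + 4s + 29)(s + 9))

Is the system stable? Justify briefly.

stable

The poles can be read from the denominator factors: s = -2 + 5j, -2 - 5j, -9.
Since all poles lie strictly in the left half-plane, the system is stable.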